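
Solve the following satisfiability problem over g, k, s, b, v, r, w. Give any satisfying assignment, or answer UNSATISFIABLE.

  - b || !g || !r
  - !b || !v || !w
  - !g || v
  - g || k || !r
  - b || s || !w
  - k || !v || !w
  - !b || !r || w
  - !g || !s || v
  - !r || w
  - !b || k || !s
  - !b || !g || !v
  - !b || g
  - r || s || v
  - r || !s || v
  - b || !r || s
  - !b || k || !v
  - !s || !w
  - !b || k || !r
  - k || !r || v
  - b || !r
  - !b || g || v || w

Set g = False.
  then (!b || g) forces b = False.
  then (b || !r) forces r = False.
Set k = True.
Set s = True.
  then (r || !s || v) forces v = True.
  then (!s || !w) forces w = False.
All clauses satisfied.

g: False, k: True, s: True, b: False, v: True, r: False, w: False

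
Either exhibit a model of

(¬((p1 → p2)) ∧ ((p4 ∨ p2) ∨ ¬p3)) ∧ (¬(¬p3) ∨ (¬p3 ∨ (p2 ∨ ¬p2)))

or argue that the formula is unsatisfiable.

p1=T, p2=F, p3=F, p4=T

  ¬((p1 → p2)) ∧ ((p4 ∨ p2) ∨ ¬p3) = True
    ¬((p1 → p2)) = True
      p1 → p2 = False
    (p4 ∨ p2) ∨ ¬p3 = True
      p4 ∨ p2 = True
      ¬p3 = True
  ¬(¬p3) ∨ (¬p3 ∨ (p2 ∨ ¬p2)) = True
    ¬(¬p3) = False
      ¬p3 = True
    ¬p3 ∨ (p2 ∨ ¬p2) = True
      ¬p3 = True
      p2 ∨ ¬p2 = True
        ¬p2 = True
Both conjuncts True, so the formula holds.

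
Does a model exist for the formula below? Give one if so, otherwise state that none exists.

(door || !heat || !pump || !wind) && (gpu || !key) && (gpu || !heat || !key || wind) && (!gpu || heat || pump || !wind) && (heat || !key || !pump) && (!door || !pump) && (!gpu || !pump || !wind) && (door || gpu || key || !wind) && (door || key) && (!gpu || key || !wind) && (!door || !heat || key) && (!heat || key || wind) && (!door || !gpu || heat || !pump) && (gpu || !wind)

Set heat = True.
Set wind = False.
  then (!heat || key || wind) forces key = True.
  then (gpu || !key) forces gpu = True.
Set pump = False.
Set door = False.
All clauses satisfied.

heat=T; wind=F; pump=F; door=F; key=T; gpu=T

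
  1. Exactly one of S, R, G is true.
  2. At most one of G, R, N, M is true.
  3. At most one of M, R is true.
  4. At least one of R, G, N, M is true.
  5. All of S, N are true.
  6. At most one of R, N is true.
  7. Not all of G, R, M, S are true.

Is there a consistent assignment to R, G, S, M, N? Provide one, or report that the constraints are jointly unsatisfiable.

R=F, G=F, S=T, M=F, N=T

  (1) {S, R, G}: 1 true — exactly one ✓
  (2) {G, R, N, M}: 1 true — at most one ✓
  (3) {M, R}: 0 true — at most one ✓
  (4) {R, G, N, M}: 1 true — at least one ✓
  (5) {S, N}: all 2 true ✓
  (6) {R, N}: 1 true — at most one ✓
  (7) {G, R, M, S}: 1/4 true — not all ✓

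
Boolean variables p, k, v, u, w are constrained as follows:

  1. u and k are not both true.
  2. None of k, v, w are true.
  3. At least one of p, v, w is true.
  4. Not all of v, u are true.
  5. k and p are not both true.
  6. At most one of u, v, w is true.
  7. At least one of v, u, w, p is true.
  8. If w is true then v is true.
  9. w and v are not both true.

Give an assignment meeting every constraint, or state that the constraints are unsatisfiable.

p: True, k: False, v: False, u: False, w: False

  (1) u=F, k=F — not both ✓
  (2) {k, v, w}: 0 true — none ✓
  (3) {p, v, w}: 1 true — at least one ✓
  (4) {v, u}: 0/2 true — not all ✓
  (5) k=F, p=T — not both ✓
  (6) {u, v, w}: 0 true — at most one ✓
  (7) {v, u, w, p}: 1 true — at least one ✓
  (8) w=F ⇒ v: vacuous ✓
  (9) w=F, v=F — not both ✓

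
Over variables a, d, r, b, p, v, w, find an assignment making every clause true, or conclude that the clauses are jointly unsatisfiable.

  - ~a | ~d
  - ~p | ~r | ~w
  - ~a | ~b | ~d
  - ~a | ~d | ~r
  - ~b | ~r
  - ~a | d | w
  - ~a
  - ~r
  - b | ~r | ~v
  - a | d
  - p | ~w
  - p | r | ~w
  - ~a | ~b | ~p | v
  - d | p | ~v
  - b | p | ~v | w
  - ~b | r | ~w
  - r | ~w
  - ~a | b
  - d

Unit clause (~a) forces a = False.
Unit clause (~r) forces r = False.
In (a | d) only d is left, so d = True.
In (r | ~w) only ~w is left, so w = False.
Set b = True.
Set p = False.
Set v = False.
All clauses satisfied.

a=F; d=T; r=F; b=T; p=F; v=F; w=F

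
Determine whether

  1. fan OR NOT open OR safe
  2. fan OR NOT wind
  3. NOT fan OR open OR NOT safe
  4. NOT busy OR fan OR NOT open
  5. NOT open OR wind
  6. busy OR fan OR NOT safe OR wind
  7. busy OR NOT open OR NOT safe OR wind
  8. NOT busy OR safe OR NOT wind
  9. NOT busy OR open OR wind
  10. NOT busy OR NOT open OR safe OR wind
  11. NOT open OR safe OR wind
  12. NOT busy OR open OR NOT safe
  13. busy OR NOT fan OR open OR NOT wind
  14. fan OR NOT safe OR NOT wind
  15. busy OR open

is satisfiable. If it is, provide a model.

Set safe = True.
Set busy = True.
  then (NOT busy OR open OR NOT safe) forces open = True.
  then (NOT busy OR fan OR NOT open) forces fan = True.
  then (NOT open OR wind) forces wind = True.
All clauses satisfied.

safe: True, busy: True, open: True, wind: True, fan: True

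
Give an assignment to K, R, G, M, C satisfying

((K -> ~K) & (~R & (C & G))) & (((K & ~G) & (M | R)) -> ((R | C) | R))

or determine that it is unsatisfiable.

K=F, R=F, G=T, M=T, C=T

  (K -> ~K) & (~R & (C & G)) = True
    K -> ~K = True
      ~K = True
    ~R & (C & G) = True
      ~R = True
      C & G = True
  ((K & ~G) & (M | R)) -> ((R | C) | R) = True
    (K & ~G) & (M | R) = False
      K & ~G = False
        ~G = False
      M | R = True
    (R | C) | R = True
      R | C = True
Both conjuncts True, so the formula holds.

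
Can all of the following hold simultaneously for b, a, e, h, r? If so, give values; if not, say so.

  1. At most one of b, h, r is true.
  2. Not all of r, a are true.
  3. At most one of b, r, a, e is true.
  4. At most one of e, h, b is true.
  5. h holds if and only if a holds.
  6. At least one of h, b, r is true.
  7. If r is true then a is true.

b = False, a = True, e = False, h = True, r = False

  (1) {b, h, r}: 1 true — at most one ✓
  (2) {r, a}: 1/2 true — not all ✓
  (3) {b, r, a, e}: 1 true — at most one ✓
  (4) {e, h, b}: 1 true — at most one ✓
  (5) h=T, a=T — same ✓
  (6) {h, b, r}: 1 true — at least one ✓
  (7) r=F ⇒ a: vacuous ✓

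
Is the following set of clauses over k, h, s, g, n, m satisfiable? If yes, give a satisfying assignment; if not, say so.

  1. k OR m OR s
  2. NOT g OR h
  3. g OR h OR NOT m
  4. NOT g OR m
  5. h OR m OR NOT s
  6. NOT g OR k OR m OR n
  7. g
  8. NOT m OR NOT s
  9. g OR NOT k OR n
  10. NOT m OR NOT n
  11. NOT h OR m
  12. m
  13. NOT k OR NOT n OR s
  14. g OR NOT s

Unit clause (g) forces g = True.
Unit clause (m) forces m = True.
In (NOT g OR h) only h is left, so h = True.
In (NOT m OR NOT s) only NOT s is left, so s = False.
In (NOT m OR NOT n) only NOT n is left, so n = False.
Set k = True.
All clauses satisfied.

k=T, h=T, s=F, g=T, n=F, m=T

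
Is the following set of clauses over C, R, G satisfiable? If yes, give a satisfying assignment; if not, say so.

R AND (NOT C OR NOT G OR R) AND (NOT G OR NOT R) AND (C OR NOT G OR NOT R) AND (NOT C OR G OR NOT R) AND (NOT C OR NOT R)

C=F, R=T, G=F

Unit clause (R) forces R = True.
In (NOT G OR NOT R) only NOT G is left, so G = False.
In (NOT C OR G OR NOT R) only NOT C is left, so C = False.
Check each clause:
  (R): R holds.
  (NOT C OR NOT G OR R): NOT C holds.
  (NOT G OR NOT R): NOT G holds.
  (C OR NOT G OR NOT R): NOT G holds.
  (NOT C OR G OR NOT R): NOT C holds.
  (NOT C OR NOT R): NOT C holds.
All clauses satisfied.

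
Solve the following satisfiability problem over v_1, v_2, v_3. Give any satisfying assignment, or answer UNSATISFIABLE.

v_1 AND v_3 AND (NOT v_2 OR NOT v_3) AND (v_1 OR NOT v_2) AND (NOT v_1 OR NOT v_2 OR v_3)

v_1 = True; v_2 = False; v_3 = True

Unit clause (v_1) forces v_1 = True.
Unit clause (v_3) forces v_3 = True.
In (NOT v_2 OR NOT v_3) only NOT v_2 is left, so v_2 = False.
All clauses satisfied.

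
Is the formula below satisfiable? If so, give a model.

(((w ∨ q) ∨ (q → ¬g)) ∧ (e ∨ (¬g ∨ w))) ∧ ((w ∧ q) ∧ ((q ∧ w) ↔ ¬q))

Case w = True: the formula simplifies to q ∧ (q ↔ ¬q).
  q = True: the conjunct q ↔ ¬q becomes True ↔ ¬True = False.
  q = False: the conjunct q is False.
Case w = False: the conjunct w is False.
Both cases fail — unsatisfiable.

No satisfying assignment exists.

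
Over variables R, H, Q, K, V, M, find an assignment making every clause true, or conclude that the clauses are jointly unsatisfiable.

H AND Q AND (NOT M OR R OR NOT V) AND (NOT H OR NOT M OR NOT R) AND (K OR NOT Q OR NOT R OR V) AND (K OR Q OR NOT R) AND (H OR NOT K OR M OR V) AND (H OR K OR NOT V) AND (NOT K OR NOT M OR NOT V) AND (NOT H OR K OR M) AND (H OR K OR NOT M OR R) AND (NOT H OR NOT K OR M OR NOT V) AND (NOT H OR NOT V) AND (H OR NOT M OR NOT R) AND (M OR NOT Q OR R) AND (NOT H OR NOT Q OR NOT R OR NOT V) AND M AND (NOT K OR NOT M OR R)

R = False; H = True; Q = True; K = False; V = False; M = True

Unit clause (H) forces H = True.
Unit clause (Q) forces Q = True.
In (NOT H OR NOT V) only NOT V is left, so V = False.
Unit clause (M) forces M = True.
In (NOT H OR NOT M OR NOT R) only NOT R is left, so R = False.
In (NOT K OR NOT M OR R) only NOT K is left, so K = False.
All clauses satisfied.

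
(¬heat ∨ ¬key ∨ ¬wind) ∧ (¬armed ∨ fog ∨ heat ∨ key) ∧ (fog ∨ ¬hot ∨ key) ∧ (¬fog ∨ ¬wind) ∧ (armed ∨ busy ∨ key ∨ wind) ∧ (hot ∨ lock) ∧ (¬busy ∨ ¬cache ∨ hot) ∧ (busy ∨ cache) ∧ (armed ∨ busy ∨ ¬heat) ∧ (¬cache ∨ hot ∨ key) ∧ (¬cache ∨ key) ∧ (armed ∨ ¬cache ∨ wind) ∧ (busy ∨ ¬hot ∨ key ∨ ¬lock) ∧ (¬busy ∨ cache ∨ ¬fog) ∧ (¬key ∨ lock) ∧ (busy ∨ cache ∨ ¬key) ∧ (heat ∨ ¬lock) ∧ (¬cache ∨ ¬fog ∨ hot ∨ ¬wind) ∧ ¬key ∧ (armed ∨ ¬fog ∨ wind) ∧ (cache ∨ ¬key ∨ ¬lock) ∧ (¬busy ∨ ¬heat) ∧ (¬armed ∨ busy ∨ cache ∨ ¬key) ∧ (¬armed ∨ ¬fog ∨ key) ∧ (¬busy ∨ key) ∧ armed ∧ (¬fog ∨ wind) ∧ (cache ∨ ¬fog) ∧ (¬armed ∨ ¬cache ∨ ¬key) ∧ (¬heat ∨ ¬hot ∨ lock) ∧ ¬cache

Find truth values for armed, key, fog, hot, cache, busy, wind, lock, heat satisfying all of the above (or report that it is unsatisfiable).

The formula is unsatisfiable.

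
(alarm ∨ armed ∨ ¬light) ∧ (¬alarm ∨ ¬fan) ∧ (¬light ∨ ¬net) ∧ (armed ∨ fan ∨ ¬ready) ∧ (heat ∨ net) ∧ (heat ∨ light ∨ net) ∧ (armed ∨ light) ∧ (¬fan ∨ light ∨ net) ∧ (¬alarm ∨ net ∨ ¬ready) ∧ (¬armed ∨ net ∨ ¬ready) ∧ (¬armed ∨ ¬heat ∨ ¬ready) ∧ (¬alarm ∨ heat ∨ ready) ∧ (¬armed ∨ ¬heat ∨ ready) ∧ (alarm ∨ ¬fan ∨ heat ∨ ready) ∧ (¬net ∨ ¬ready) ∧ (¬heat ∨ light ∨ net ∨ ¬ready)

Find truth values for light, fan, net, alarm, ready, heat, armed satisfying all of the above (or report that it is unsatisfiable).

light = True, fan = False, net = False, alarm = True, ready = False, heat = True, armed = False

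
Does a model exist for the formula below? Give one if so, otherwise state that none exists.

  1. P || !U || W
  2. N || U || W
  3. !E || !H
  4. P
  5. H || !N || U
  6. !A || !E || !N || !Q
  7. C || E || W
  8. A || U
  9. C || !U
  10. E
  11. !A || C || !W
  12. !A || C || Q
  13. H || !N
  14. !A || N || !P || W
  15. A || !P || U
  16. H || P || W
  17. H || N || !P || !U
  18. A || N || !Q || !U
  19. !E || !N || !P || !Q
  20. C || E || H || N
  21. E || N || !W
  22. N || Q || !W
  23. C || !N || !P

Q = True; C = True; A = True; H = False; U = False; W = True; P = True; N = False; E = True

Unit clause (P) forces P = True.
Unit clause (E) forces E = True.
In (!E || !H) only !H is left, so H = False.
In (H || !N) only !N is left, so N = False.
In (H || N || !P || !U) only !U is left, so U = False.
In (N || U || W) only W is left, so W = True.
In (A || U) only A is left, so A = True.
In (!A || C || !W) only C is left, so C = True.
In (N || Q || !W) only Q is left, so Q = True.
All clauses satisfied.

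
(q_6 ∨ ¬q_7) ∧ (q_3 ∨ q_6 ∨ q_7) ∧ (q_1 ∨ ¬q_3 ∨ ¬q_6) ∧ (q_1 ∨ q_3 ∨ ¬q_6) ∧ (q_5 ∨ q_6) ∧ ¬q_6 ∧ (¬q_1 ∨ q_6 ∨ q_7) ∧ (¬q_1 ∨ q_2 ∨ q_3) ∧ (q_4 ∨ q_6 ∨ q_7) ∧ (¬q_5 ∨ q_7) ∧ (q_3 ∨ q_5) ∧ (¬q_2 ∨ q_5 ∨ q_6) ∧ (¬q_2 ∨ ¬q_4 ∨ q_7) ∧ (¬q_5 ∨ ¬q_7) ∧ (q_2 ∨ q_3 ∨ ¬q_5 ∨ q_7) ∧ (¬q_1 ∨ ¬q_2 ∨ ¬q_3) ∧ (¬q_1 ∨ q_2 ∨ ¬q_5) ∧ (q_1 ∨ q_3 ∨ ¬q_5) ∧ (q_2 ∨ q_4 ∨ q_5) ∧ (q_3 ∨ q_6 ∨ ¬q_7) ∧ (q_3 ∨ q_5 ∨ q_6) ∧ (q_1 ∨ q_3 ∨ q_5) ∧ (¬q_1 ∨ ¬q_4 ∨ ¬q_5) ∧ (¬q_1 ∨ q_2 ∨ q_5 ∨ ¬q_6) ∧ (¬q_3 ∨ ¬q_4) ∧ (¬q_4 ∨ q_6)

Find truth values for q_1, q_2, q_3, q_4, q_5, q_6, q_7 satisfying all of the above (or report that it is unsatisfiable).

UNSATISFIABLE

Case q_4 = True:
  (¬q_6) forces q_6 = False.
  Clause (¬q_4 ∨ q_6) is falsified — contradiction.
Case q_4 = False:
  (¬q_6) forces q_6 = False.
  (q_6 ∨ ¬q_7) forces q_7 = False.
  Clause (q_4 ∨ q_6 ∨ q_7) is falsified — contradiction.
Both cases fail, so the formula is unsatisfiable.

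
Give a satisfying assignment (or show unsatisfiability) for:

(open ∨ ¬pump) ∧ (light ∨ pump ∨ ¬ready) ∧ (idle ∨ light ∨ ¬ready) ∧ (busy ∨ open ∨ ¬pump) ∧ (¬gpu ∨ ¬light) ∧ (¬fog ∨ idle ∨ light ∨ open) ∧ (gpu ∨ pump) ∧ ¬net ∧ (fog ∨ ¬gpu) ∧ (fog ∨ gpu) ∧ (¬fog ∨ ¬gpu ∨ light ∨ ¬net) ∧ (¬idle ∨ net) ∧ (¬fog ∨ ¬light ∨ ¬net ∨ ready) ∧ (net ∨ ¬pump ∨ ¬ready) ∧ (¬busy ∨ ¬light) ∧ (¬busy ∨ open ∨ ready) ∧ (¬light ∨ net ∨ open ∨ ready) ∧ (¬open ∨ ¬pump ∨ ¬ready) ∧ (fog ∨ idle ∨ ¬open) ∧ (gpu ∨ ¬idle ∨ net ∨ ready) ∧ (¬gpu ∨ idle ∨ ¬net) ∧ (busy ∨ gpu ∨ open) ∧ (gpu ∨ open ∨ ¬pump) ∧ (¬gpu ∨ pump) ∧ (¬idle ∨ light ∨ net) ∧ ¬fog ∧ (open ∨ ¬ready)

No satisfying assignment exists.

Case fog = True:
  Clause (¬fog) is falsified — contradiction.
Case fog = False:
  (¬net) forces net = False.
  (fog ∨ ¬gpu) forces gpu = False.
  Clause (fog ∨ gpu) is falsified — contradiction.
Both cases fail, so the formula is unsatisfiable.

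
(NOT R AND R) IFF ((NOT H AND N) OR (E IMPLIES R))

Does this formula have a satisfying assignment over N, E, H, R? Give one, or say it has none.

N = False; E = True; H = False; R = False

  (NOT R AND R) IFF ((NOT H AND N) OR (E IMPLIES R)) = True
    NOT R AND R = False
      NOT R = True
    (NOT H AND N) OR (E IMPLIES R) = False
      NOT H AND N = False
        NOT H = True
      E IMPLIES R = False
The formula evaluates to True.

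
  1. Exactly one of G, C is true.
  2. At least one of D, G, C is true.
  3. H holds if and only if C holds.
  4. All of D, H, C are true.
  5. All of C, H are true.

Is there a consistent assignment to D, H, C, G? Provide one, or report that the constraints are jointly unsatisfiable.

D = True; H = True; C = True; G = False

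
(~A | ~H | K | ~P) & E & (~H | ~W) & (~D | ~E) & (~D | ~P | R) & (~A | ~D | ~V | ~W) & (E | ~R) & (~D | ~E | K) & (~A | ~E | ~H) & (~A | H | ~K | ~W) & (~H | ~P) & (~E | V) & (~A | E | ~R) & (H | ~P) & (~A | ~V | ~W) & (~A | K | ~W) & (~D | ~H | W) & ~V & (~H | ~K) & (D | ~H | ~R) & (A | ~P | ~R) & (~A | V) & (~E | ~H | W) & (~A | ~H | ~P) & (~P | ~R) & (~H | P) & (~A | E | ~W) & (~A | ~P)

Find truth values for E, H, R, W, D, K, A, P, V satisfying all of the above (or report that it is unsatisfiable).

No satisfying assignment exists.

Case V = True:
  Clause (~V) is falsified — contradiction.
Case V = False:
  (E) forces E = True.
  Clause (~E | V) is falsified — contradiction.
Both cases fail, so the formula is unsatisfiable.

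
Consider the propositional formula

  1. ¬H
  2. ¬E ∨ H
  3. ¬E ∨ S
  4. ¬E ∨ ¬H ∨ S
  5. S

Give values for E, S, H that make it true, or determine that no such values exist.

E = False, S = True, H = False

Unit clause (¬H) forces H = False.
In (¬E ∨ H) only ¬E is left, so E = False.
Unit clause (S) forces S = True.
Check each clause:
  (¬H): ¬H holds.
  (¬E ∨ H): ¬E holds.
  (¬E ∨ S): ¬E holds.
  (¬E ∨ ¬H ∨ S): ¬E holds.
  (S): S holds.
All clauses satisfied.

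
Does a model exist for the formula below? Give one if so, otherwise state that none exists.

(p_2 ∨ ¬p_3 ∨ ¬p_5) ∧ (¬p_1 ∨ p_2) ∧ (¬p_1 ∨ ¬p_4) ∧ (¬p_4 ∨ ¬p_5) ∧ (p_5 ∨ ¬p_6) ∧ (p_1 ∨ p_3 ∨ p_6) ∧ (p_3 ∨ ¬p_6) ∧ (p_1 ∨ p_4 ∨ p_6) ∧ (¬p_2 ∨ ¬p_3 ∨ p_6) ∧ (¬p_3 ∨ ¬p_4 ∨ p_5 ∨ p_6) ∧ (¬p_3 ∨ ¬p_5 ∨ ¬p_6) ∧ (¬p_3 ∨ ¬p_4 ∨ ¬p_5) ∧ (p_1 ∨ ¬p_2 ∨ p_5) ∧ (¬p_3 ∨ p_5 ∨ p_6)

p_1=T, p_2=T, p_3=F, p_4=F, p_5=T, p_6=F

Set p_1 = True.
  then (¬p_1 ∨ p_2) forces p_2 = True.
  then (¬p_1 ∨ ¬p_4) forces p_4 = False.
Try p_3 = True:
  (¬p_2 ∨ ¬p_3 ∨ p_6) forces p_6 = True.
  (p_5 ∨ ¬p_6) forces p_5 = True.
  clause (¬p_3 ∨ ¬p_5 ∨ ¬p_6) is falsified — backtrack.
So p_3 = False.
  then (p_3 ∨ ¬p_6) forces p_6 = False.
Set p_5 = True.
All clauses satisfied.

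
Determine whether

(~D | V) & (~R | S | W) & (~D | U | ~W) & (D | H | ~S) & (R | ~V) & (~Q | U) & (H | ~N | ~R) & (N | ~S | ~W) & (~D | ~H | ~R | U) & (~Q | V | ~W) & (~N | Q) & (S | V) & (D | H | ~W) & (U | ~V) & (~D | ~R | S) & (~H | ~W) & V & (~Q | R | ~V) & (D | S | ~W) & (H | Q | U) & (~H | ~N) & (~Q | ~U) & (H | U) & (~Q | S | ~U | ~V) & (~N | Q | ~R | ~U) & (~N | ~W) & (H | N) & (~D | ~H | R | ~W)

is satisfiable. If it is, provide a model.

Unit clause (V) forces V = True.
In (R | ~V) only R is left, so R = True.
In (U | ~V) only U is left, so U = True.
In (~Q | ~U) only ~Q is left, so Q = False.
In (~N | Q | ~R | ~U) only ~N is left, so N = False.
In (H | N) only H is left, so H = True.
In (~H | ~W) only ~W is left, so W = False.
In (~R | S | W) only S is left, so S = True.
Set D = True.
All clauses satisfied.

D=T; S=T; V=T; U=T; H=T; W=F; R=T; N=F; Q=F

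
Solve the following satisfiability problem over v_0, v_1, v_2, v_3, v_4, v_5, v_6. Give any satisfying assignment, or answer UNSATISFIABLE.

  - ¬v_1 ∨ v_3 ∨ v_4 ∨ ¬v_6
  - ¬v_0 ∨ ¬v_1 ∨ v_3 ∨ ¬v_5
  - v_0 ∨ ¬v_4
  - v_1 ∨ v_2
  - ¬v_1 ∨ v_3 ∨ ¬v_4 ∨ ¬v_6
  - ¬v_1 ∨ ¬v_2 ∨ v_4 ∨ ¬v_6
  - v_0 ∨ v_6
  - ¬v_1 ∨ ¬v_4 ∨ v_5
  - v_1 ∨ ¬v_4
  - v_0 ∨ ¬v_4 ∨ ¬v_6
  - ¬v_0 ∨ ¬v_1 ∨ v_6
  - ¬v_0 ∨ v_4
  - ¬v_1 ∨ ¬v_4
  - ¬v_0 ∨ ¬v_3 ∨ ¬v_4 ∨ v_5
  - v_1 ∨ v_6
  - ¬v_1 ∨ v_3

v_0 = False, v_1 = False, v_2 = True, v_3 = False, v_4 = False, v_5 = False, v_6 = True

Try v_0 = True:
  (¬v_0 ∨ v_4) forces v_4 = True.
  (v_1 ∨ ¬v_4) forces v_1 = True.
  clause (¬v_1 ∨ ¬v_4) is falsified — backtrack.
So v_0 = False.
  then (v_0 ∨ ¬v_4) forces v_4 = False.
  then (v_0 ∨ v_6) forces v_6 = True.
Set v_1 = False.
  then (v_1 ∨ v_2) forces v_2 = True.
Set v_3 = False.
Set v_5 = False.
All clauses satisfied.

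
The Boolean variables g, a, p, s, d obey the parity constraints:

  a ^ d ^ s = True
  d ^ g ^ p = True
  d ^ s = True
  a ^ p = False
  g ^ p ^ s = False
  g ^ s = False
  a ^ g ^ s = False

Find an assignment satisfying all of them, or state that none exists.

g = True, a = False, p = False, s = True, d = False

a ^ d ^ s = F ^ F ^ T = True ✓
d ^ g ^ p = F ^ T ^ F = True ✓
d ^ s = F ^ T = True ✓
a ^ p = F ^ F = False ✓
g ^ p ^ s = T ^ F ^ T = False ✓
g ^ s = T ^ T = False ✓
a ^ g ^ s = F ^ T ^ T = False ✓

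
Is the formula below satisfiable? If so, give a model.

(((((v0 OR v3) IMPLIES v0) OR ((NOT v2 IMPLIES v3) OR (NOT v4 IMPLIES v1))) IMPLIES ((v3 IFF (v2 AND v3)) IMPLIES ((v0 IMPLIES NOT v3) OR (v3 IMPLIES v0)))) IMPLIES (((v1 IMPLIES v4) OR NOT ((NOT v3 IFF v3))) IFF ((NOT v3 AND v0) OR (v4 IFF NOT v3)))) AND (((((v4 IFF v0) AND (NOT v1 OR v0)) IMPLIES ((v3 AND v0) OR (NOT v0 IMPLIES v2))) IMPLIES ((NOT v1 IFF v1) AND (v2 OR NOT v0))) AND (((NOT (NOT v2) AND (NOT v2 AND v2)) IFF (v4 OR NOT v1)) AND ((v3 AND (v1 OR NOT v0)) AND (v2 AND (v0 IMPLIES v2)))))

UNSATISFIABLE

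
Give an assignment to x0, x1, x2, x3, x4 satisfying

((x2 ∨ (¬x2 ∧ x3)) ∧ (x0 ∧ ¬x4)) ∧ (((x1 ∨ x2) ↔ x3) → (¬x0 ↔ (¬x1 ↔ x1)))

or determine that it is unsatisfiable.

x0: True, x1: True, x2: False, x3: True, x4: False

  (x2 ∨ (¬x2 ∧ x3)) ∧ (x0 ∧ ¬x4) = True
    x2 ∨ (¬x2 ∧ x3) = True
      ¬x2 ∧ x3 = True
        ¬x2 = True
    x0 ∧ ¬x4 = True
      ¬x4 = True
  ((x1 ∨ x2) ↔ x3) → (¬x0 ↔ (¬x1 ↔ x1)) = True
    (x1 ∨ x2) ↔ x3 = True
      x1 ∨ x2 = True
    ¬x0 ↔ (¬x1 ↔ x1) = True
      ¬x0 = False
      ¬x1 ↔ x1 = False
        ¬x1 = False
Both conjuncts True, so the formula holds.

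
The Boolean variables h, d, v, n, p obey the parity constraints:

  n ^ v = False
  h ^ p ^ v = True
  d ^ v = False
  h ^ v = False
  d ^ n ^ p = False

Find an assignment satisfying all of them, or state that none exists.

Adding constraints 1, 2, 3, 4, 5 mod 2: every variable appears an even number of times on the left, so the left side is 0.
But the right sides sum to 1 (mod 2). 0 ≠ 1 — the system is inconsistent.

The formula is unsatisfiable.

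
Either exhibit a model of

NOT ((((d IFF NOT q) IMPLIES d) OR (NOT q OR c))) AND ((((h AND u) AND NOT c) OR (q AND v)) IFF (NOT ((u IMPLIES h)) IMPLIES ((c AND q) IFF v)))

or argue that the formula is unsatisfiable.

q = True; v = True; h = True; u = False; c = False; d = False

  NOT ((((d IFF NOT q) IMPLIES d) OR (NOT q OR c))) = True
    ((d IFF NOT q) IMPLIES d) OR (NOT q OR c) = False
      (d IFF NOT q) IMPLIES d = False
        d IFF NOT q = True
          NOT q = False
      NOT q OR c = False
        NOT q = False
  (((h AND u) AND NOT c) OR (q AND v)) IFF (NOT ((u IMPLIES h)) IMPLIES ((c AND q) IFF v)) = True
    ((h AND u) AND NOT c) OR (q AND v) = True
      (h AND u) AND NOT c = False
        h AND u = False
        NOT c = True
      q AND v = True
    NOT ((u IMPLIES h)) IMPLIES ((c AND q) IFF v) = True
      NOT ((u IMPLIES h)) = False
        u IMPLIES h = True
      (c AND q) IFF v = False
        c AND q = False
Both conjuncts True, so the formula holds.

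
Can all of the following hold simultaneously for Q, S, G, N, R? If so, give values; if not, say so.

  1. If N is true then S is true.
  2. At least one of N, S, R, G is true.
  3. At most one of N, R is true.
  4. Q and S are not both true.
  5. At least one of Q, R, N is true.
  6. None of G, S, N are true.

Q=F, S=F, G=F, N=F, R=T

  (1) N=F ⇒ S: vacuous ✓
  (2) {N, S, R, G}: 1 true — at least one ✓
  (3) {N, R}: 1 true — at most one ✓
  (4) Q=F, S=F — not both ✓
  (5) {Q, R, N}: 1 true — at least one ✓
  (6) {G, S, N}: 0 true — none ✓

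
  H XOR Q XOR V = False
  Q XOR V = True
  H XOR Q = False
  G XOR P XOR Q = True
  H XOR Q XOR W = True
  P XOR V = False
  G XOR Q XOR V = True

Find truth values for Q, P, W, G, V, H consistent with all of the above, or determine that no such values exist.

Q: True, P: False, W: True, G: False, V: False, H: True

H XOR Q XOR V = T XOR T XOR F = False ✓
Q XOR V = T XOR F = True ✓
H XOR Q = T XOR T = False ✓
G XOR P XOR Q = F XOR F XOR T = True ✓
H XOR Q XOR W = T XOR T XOR T = True ✓
P XOR V = F XOR F = False ✓
G XOR Q XOR V = F XOR T XOR F = True ✓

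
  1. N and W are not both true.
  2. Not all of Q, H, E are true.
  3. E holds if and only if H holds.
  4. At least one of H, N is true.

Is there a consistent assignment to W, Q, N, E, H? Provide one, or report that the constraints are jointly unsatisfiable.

W=T, Q=F, N=F, E=T, H=T

  (1) N=F, W=T — not both ✓
  (2) {Q, H, E}: 2/3 true — not all ✓
  (3) E=T, H=T — same ✓
  (4) {H, N}: 1 true — at least one ✓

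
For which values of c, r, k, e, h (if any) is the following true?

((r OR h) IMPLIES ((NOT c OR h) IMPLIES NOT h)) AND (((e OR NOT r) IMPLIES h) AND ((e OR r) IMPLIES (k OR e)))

c = True, r = True, k = True, e = False, h = False

  (r OR h) IMPLIES ((NOT c OR h) IMPLIES NOT h) = True
    r OR h = True
    (NOT c OR h) IMPLIES NOT h = True
      NOT c OR h = False
        NOT c = False
      NOT h = True
  ((e OR NOT r) IMPLIES h) AND ((e OR r) IMPLIES (k OR e)) = True
    (e OR NOT r) IMPLIES h = True
      e OR NOT r = False
        NOT r = False
    (e OR r) IMPLIES (k OR e) = True
      e OR r = True
      k OR e = True
Both conjuncts True, so the formula holds.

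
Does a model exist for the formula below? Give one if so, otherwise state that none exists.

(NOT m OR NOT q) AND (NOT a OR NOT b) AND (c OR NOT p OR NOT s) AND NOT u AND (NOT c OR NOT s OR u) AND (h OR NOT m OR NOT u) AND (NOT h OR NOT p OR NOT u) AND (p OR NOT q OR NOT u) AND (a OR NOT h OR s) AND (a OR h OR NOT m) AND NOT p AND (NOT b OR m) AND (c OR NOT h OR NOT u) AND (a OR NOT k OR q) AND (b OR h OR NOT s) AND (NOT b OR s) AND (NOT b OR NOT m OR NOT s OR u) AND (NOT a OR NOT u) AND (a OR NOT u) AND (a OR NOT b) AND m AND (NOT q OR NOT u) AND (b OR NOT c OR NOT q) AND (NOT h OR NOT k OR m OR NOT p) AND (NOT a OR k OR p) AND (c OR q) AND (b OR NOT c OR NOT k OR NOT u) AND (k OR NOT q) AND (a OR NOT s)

Unit clause (NOT u) forces u = False.
Unit clause (NOT p) forces p = False.
Unit clause (m) forces m = True.
In (NOT m OR NOT q) only NOT q is left, so q = False.
In (c OR q) only c is left, so c = True.
In (NOT c OR NOT s OR u) only NOT s is left, so s = False.
In (NOT b OR s) only NOT b is left, so b = False.
Set h = True.
  then (a OR NOT h OR s) forces a = True.
  then (NOT a OR k OR p) forces k = True.
All clauses satisfied.

q: False; u: False; c: True; p: False; m: True; h: True; s: False; a: True; k: True; b: False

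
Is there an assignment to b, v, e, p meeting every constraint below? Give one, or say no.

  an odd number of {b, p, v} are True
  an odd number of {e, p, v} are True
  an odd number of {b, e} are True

No satisfying assignment exists.

Adding constraints 1, 2, 3 mod 2: every variable appears an even number of times on the left, so the left side is 0.
But the right sides sum to 1 (mod 2). 0 ≠ 1 — the system is inconsistent.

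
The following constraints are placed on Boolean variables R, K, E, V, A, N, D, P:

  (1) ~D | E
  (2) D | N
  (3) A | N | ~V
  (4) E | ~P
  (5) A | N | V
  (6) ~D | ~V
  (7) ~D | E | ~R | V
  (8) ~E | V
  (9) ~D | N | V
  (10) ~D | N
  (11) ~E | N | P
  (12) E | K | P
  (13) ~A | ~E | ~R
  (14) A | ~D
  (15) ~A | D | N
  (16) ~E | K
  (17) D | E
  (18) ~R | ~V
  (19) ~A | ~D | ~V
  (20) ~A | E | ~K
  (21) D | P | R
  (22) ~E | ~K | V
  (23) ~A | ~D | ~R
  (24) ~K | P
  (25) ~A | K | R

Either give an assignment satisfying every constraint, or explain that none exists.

R = False, K = True, E = True, V = True, A = True, N = True, D = False, P = True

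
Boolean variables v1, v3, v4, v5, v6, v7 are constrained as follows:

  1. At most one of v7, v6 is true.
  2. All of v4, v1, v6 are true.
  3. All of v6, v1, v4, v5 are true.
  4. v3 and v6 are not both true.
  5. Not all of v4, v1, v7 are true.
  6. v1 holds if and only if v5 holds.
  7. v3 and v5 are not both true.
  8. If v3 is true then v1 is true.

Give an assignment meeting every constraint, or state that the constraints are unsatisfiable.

v1: True, v3: False, v4: True, v5: True, v6: True, v7: False

  (1) {v7, v6}: 1 true — at most one ✓
  (2) {v4, v1, v6}: all 3 true ✓
  (3) {v6, v1, v4, v5}: all 4 true ✓
  (4) v3=F, v6=T — not both ✓
  (5) {v4, v1, v7}: 2/3 true — not all ✓
  (6) v1=T, v5=T — same ✓
  (7) v3=F, v5=T — not both ✓
  (8) v3=F ⇒ v1: vacuous ✓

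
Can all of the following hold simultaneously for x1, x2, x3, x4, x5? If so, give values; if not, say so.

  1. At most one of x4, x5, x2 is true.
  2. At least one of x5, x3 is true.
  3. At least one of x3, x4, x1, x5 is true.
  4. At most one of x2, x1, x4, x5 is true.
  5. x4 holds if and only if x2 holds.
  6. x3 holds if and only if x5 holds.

x1 = False, x2 = False, x3 = True, x4 = False, x5 = True

  (1) {x4, x5, x2}: 1 true — at most one ✓
  (2) {x5, x3}: 2 true — at least one ✓
  (3) {x3, x4, x1, x5}: 2 true — at least one ✓
  (4) {x2, x1, x4, x5}: 1 true — at most one ✓
  (5) x4=F, x2=F — same ✓
  (6) x3=T, x5=T — same ✓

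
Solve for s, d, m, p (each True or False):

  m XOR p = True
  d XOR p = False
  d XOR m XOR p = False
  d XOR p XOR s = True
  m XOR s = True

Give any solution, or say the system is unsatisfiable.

s: True, d: True, m: False, p: True

m XOR p = F XOR T = True ✓
d XOR p = T XOR T = False ✓
d XOR m XOR p = T XOR F XOR T = False ✓
d XOR p XOR s = T XOR T XOR T = True ✓
m XOR s = F XOR T = True ✓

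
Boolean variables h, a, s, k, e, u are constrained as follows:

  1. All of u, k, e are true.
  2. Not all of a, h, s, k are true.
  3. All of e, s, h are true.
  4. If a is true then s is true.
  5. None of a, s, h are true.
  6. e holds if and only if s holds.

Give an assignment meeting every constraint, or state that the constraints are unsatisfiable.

UNSATISFIABLE

Case h = True:
  Constraint (5) is violated (h=T) — contradiction.
Case h = False:
  Constraint (3) is violated (h=F) — contradiction.
Both cases fail — unsatisfiable.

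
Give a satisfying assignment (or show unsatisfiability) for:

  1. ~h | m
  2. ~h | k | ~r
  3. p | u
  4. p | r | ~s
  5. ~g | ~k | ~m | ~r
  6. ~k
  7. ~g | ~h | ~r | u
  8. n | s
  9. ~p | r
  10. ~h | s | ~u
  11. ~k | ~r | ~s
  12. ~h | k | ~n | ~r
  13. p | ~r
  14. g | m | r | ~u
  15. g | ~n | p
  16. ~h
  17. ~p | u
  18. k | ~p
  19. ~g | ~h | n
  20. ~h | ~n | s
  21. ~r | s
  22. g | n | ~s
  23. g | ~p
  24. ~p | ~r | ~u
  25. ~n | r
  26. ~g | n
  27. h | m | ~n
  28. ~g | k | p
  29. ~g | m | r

No satisfying assignment exists.

Case h = True:
  Clause (~h) is falsified — contradiction.
Case h = False:
  (~k) forces k = False.
  (k | ~p) forces p = False.
  (p | u) forces u = True.
  (p | ~r) forces r = False.
  (p | r | ~s) forces s = False.
  (n | s) forces n = True.
  Clause (~n | r) is falsified — contradiction.
Both cases fail, so the formula is unsatisfiable.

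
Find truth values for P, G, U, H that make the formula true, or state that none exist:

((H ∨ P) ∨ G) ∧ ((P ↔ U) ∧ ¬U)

P: False, G: False, U: False, H: True

  (H ∨ P) ∨ G = True
    H ∨ P = True
  (P ↔ U) ∧ ¬U = True
    P ↔ U = True
    ¬U = True
Both conjuncts True, so the formula holds.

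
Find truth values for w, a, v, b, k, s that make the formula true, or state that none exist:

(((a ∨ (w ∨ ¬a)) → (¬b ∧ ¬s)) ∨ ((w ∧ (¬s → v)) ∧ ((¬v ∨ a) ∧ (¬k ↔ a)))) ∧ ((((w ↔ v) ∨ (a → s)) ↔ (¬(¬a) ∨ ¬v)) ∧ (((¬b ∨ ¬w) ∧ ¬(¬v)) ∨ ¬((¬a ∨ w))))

w = True, a = True, v = True, b = False, k = False, s = False

  ((a ∨ (w ∨ ¬a)) → (¬b ∧ ¬s)) ∨ ((w ∧ (¬s → v)) ∧ ((¬v ∨ a) ∧ (¬k ↔ a))) = True
    (a ∨ (w ∨ ¬a)) → (¬b ∧ ¬s) = True
      a ∨ (w ∨ ¬a) = True
        w ∨ ¬a = True
          ¬a = False
      ¬b ∧ ¬s = True
        ¬b = True
        ¬s = True
    (w ∧ (¬s → v)) ∧ ((¬v ∨ a) ∧ (¬k ↔ a)) = True
      w ∧ (¬s → v) = True
        ¬s → v = True
          ¬s = True
      (¬v ∨ a) ∧ (¬k ↔ a) = True
        ¬v ∨ a = True
          ¬v = False
        ¬k ↔ a = True
          ¬k = True
  (((w ↔ v) ∨ (a → s)) ↔ (¬(¬a) ∨ ¬v)) ∧ (((¬b ∨ ¬w) ∧ ¬(¬v)) ∨ ¬((¬a ∨ w))) = True
    ((w ↔ v) ∨ (a → s)) ↔ (¬(¬a) ∨ ¬v) = True
      (w ↔ v) ∨ (a → s) = True
        w ↔ v = True
        a → s = False
      ¬(¬a) ∨ ¬v = True
        ¬(¬a) = True
          ¬a = False
        ¬v = False
    ((¬b ∨ ¬w) ∧ ¬(¬v)) ∨ ¬((¬a ∨ w)) = True
      (¬b ∨ ¬w) ∧ ¬(¬v) = True
        ¬b ∨ ¬w = True
          ¬b = True
          ¬w = False
        ¬(¬v) = True
          ¬v = False
      ¬((¬a ∨ w)) = False
        ¬a ∨ w = True
          ¬a = False
Both conjuncts True, so the formula holds.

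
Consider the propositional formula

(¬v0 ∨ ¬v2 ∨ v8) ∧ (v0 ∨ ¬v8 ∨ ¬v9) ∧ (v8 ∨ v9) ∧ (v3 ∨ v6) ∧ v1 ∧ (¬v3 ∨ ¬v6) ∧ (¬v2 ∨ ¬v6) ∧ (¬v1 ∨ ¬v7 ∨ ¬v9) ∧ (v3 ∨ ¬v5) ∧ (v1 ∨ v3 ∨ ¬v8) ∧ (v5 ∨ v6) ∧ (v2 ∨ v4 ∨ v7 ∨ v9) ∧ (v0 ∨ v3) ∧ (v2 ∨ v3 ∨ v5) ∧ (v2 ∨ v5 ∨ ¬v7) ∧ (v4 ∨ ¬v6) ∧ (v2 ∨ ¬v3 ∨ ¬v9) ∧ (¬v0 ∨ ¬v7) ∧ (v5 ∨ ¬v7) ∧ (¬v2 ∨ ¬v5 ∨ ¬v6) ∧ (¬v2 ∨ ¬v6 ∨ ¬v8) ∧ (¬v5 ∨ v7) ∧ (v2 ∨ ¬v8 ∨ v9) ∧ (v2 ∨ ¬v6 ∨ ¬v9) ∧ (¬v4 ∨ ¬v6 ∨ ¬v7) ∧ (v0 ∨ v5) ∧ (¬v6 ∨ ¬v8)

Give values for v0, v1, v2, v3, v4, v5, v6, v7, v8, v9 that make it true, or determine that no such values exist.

Unit clause (v1) forces v1 = True.
Set v0 = False.
  then (v0 ∨ v3) forces v3 = True.
  then (v0 ∨ v5) forces v5 = True.
  then (¬v3 ∨ ¬v6) forces v6 = False.
  then (¬v5 ∨ v7) forces v7 = True.
  then (¬v1 ∨ ¬v7 ∨ ¬v9) forces v9 = False.
  then (v8 ∨ v9) forces v8 = True.
  then (v2 ∨ ¬v8 ∨ v9) forces v2 = True.
Set v4 = True.
All clauses satisfied.

v0 = False, v1 = True, v2 = True, v3 = True, v4 = True, v5 = True, v6 = False, v7 = True, v8 = True, v9 = False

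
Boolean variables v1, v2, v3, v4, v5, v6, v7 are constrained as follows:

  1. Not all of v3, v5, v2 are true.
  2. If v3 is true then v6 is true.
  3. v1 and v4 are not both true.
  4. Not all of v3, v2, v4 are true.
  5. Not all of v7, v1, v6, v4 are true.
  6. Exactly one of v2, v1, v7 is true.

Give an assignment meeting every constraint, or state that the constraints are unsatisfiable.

v1=F, v2=T, v3=F, v4=F, v5=F, v6=F, v7=F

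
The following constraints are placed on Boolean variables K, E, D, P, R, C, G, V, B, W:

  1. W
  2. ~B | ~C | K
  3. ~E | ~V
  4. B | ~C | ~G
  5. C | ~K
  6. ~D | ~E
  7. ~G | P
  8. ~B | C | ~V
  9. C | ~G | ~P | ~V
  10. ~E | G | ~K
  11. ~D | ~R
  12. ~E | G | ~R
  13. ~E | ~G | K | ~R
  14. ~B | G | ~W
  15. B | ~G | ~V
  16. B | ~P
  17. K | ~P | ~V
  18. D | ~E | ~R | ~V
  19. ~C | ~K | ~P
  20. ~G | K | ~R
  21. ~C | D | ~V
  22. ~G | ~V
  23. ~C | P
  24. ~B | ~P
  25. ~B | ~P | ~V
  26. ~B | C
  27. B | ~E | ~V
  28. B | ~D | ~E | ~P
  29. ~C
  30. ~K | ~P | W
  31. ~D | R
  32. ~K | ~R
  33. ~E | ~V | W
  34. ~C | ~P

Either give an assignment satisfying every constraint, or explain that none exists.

K = False, E = True, D = False, P = False, R = False, C = False, G = False, V = False, B = False, W = True

Unit clause (W) forces W = True.
Unit clause (~C) forces C = False.
In (C | ~K) only ~K is left, so K = False.
In (~B | C) only ~B is left, so B = False.
In (B | ~P) only ~P is left, so P = False.
In (~G | P) only ~G is left, so G = False.
Set E = True.
  then (~E | ~V) forces V = False.
  then (~D | ~E) forces D = False.
  then (~E | G | ~R) forces R = False.
All clauses satisfied.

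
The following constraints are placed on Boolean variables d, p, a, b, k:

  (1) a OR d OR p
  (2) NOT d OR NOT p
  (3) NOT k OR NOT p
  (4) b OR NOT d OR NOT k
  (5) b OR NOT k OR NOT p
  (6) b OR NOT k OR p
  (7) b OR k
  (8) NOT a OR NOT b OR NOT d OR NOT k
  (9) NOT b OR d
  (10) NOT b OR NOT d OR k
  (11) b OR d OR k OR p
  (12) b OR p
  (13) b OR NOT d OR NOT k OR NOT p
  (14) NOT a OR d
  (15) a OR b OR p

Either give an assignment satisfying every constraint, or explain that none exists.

d=T, p=F, a=F, b=T, k=T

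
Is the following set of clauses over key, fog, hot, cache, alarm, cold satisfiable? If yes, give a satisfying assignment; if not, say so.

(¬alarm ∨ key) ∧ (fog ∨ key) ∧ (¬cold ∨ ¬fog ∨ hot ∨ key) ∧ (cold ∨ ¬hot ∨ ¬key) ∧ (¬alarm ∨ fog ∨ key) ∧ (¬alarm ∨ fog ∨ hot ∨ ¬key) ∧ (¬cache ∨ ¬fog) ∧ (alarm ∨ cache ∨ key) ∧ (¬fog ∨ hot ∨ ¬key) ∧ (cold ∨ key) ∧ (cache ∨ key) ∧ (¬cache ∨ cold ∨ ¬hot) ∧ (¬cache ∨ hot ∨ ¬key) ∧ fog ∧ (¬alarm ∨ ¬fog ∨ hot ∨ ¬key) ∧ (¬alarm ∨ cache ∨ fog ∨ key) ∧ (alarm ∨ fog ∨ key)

Unit clause (fog) forces fog = True.
In (¬cache ∨ ¬fog) only ¬cache is left, so cache = False.
In (cache ∨ key) only key is left, so key = True.
In (¬fog ∨ hot ∨ ¬key) only hot is left, so hot = True.
In (cold ∨ ¬hot ∨ ¬key) only cold is left, so cold = True.
Set alarm = False.
All clauses satisfied.

key: True; fog: True; hot: True; cache: False; alarm: False; cold: True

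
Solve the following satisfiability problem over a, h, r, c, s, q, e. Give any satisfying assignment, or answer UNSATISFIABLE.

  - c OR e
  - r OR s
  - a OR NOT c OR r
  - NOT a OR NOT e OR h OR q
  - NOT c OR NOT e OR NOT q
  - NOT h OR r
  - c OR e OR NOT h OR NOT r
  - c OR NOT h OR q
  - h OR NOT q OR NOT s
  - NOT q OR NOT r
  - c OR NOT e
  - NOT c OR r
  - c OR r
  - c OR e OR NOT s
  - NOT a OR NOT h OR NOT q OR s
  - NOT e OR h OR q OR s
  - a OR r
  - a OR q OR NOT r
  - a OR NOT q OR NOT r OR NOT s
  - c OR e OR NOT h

Try a = False:
  (a OR r) forces r = True.
  (NOT q OR NOT r) forces q = False.
  clause (a OR q OR NOT r) is falsified — backtrack.
So a = True.
Set h = True.
  then (NOT h OR r) forces r = True.
  then (NOT q OR NOT r) forces q = False.
  then (c OR NOT h OR q) forces c = True.
Set s = True.
Set e = False.
All clauses satisfied.

a = True; h = True; r = True; c = True; s = True; q = False; e = False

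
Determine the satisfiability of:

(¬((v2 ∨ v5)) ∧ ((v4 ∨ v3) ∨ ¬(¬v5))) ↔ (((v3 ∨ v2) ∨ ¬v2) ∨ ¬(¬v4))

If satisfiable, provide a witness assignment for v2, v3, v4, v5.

v2=F, v3=T, v4=F, v5=F

  (¬((v2 ∨ v5)) ∧ ((v4 ∨ v3) ∨ ¬(¬v5))) ↔ (((v3 ∨ v2) ∨ ¬v2) ∨ ¬(¬v4)) = True
    ¬((v2 ∨ v5)) ∧ ((v4 ∨ v3) ∨ ¬(¬v5)) = True
      ¬((v2 ∨ v5)) = True
        v2 ∨ v5 = False
      (v4 ∨ v3) ∨ ¬(¬v5) = True
        v4 ∨ v3 = True
        ¬(¬v5) = False
          ¬v5 = True
    ((v3 ∨ v2) ∨ ¬v2) ∨ ¬(¬v4) = True
      (v3 ∨ v2) ∨ ¬v2 = True
        v3 ∨ v2 = True
        ¬v2 = True
      ¬(¬v4) = False
        ¬v4 = True
The formula evaluates to True.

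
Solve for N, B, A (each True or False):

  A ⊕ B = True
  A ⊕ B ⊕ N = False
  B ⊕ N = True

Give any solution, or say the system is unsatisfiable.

N = True, B = False, A = True

A ⊕ B = T ⊕ F = True ✓
A ⊕ B ⊕ N = T ⊕ F ⊕ T = False ✓
B ⊕ N = F ⊕ T = True ✓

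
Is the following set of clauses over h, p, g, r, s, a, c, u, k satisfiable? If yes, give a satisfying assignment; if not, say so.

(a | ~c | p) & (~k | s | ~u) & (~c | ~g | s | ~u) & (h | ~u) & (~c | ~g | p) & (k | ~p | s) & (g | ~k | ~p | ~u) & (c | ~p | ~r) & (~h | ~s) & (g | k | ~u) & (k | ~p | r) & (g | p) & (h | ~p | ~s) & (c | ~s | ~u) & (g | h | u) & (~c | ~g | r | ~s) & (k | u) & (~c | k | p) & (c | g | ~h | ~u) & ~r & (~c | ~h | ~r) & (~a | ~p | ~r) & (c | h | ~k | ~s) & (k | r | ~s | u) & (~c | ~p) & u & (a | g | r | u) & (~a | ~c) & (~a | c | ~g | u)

Unit clause (~r) forces r = False.
Unit clause (u) forces u = True.
In (h | ~u) only h is left, so h = True.
In (~h | ~s) only ~s is left, so s = False.
In (~k | s | ~u) only ~k is left, so k = False.
In (k | ~p | s) only ~p is left, so p = False.
In (g | k | ~u) only g is left, so g = True.
In (~c | k | p) only ~c is left, so c = False.
Set a = True.
All clauses satisfied.

h=T; p=F; g=T; r=F; s=F; a=T; c=F; u=T; k=F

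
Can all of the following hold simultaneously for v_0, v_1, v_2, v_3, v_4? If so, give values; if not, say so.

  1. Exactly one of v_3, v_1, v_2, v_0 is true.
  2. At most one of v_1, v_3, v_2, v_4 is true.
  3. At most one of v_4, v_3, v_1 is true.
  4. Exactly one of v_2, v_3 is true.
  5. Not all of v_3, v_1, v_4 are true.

v_0 = False, v_1 = False, v_2 = True, v_3 = False, v_4 = False

  (1) {v_3, v_1, v_2, v_0}: 1 true — exactly one ✓
  (2) {v_1, v_3, v_2, v_4}: 1 true — at most one ✓
  (3) {v_4, v_3, v_1}: 0 true — at most one ✓
  (4) {v_2, v_3}: 1 true — exactly one ✓
  (5) {v_3, v_1, v_4}: 0/3 true — not all ✓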